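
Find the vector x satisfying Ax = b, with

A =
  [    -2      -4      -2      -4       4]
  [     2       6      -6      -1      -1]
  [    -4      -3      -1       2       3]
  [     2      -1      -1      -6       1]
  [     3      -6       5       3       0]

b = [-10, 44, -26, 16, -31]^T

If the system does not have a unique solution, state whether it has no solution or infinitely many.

infinitely many solutions

Row-reduce:
R1 ← R1 / (-2).
R2 ← R2 − 2·R1.
R3 ← R3 + 4·R1.
R4 ← R4 − 2·R1.
R5 ← R5 − 3·R1.
R2 ← R2 / (2).
R1 ← R1 − 2·R2.
R3 ← R3 − 5·R2.
R4 ← R4 + 5·R2.
R5 ← R5 + 12·R2.
R3 ← R3 / (23).
R1 ← R1 − 9·R3.
R2 ← R2 + 4·R3.
R4 ← R4 + 23·R3.
R5 ← R5 + 46·R3.
Swap R4 and R5.
R4 ← R4 / (12).
R1 ← R1 + 83/46·R4.
R2 ← R2 − 65/46·R4.
R3 ← R3 − 45/46·R4.
Rank is 4 with 5 unknowns, leaving x_5 free.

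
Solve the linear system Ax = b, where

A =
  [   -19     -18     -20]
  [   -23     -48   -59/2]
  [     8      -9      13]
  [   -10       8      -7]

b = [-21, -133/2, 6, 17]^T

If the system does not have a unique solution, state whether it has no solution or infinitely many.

no solution

Row-reduce:
R1 ← R1 / (-19).
R2 ← R2 + 23·R1.
R3 ← R3 − 8·R1.
R4 ← R4 + 10·R1.
R2 ← R2 / (-498/19).
R1 ← R1 − 18/19·R2.
R3 ← R3 + 315/19·R2.
R4 ← R4 − 332/19·R2.
R3 ← R3 / (2631/332).
R1 ← R1 − 143/166·R3.
R2 ← R2 − 67/332·R3.
Row 4 reduces to 0 = 2/3, a contradiction. The system is inconsistent.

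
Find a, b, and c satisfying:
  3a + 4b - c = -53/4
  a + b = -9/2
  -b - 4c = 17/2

Row-reduce the augmented matrix:
R1 ← R1 / (3).
R2 ← R2 − 1·R1.
R2 ← R2 / (-1/3).
R1 ← R1 − 4/3·R2.
R3 ← R3 + 1·R2.
R3 ← R3 / (-5).
R1 ← R1 − 1·R3.
R2 ← R2 + 1·R3.
Reading off the reduced rows gives a = -3, b = -3/2, c = -7/4.

a = -3, b = -3/2, c = -7/4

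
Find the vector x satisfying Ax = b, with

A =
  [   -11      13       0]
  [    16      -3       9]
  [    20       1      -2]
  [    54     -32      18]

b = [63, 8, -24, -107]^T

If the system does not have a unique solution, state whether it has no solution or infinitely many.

no solution

Row-reduce:
R1 ← R1 / (-11).
R2 ← R2 − 16·R1.
R3 ← R3 − 20·R1.
R4 ← R4 − 54·R1.
R2 ← R2 / (175/11).
R1 ← R1 + 13/11·R2.
R3 ← R3 − 271/11·R2.
R4 ← R4 − 350/11·R2.
R3 ← R3 / (-2789/175).
R1 ← R1 − 117/175·R3.
R2 ← R2 − 99/175·R3.
Row 4 reduces to 0 = 3, a contradiction. The system is inconsistent.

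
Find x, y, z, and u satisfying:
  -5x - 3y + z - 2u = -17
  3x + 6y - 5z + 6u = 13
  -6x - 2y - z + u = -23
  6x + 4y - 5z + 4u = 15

x = 2, y = 4, z = 1, u = -2

Row-reduce the augmented matrix:
R1 ← R1 / (-5).
R2 ← R2 − 3·R1.
R3 ← R3 + 6·R1.
R4 ← R4 − 6·R1.
R2 ← R2 / (21/5).
R1 ← R1 − 3/5·R2.
R3 ← R3 − 8/5·R2.
R4 ← R4 − 2/5·R2.
R3 ← R3 / (-11/21).
R1 ← R1 − 3/7·R3.
R2 ← R2 + 22/21·R3.
R4 ← R4 + 71/21·R3.
R4 ← R4 / (-9).
R1 ← R1 − 1·R4.
R2 ← R2 + 2·R4.
R3 ← R3 + 3·R4.
Reading off the reduced rows gives x = 2, y = 4, z = 1, u = -2.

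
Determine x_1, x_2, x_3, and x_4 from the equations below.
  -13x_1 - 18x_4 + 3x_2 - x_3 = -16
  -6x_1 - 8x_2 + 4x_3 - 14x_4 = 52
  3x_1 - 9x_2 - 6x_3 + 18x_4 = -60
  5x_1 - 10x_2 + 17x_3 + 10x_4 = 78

Row-reduce the augmented matrix:
R1 ← R1 / (-13).
R2 ← R2 + 6·R1.
R3 ← R3 − 3·R1.
R4 ← R4 − 5·R1.
R2 ← R2 / (-122/13).
R1 ← R1 + 3/13·R2.
R3 ← R3 + 108/13·R2.
R4 ← R4 + 115/13·R2.
R3 ← R3 / (-621/61).
R1 ← R1 + 2/61·R3.
R2 ← R2 + 29/61·R3.
R4 ← R4 − 757/61·R3.
R4 ← R4 / (2171/69).
R1 ← R1 − 101/69·R4.
R2 ← R2 + 19/69·R4.
R3 ← R3 + 128/69·R4.
Reading off the reduced rows gives x_1 = 6, x_2 = -2, x_3 = 4, x_4 = -4.

x_1 = 6, x_2 = -2, x_3 = 4, x_4 = -4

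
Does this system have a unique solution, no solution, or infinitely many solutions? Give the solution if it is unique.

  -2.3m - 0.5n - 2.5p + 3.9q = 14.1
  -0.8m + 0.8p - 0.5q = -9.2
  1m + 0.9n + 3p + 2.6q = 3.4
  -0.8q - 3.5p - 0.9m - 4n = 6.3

m = 5, n = 0, p = -4, q = 4

Row-reduce the augmented matrix:
R1 ← R1 / (-23/10).
R2 ← R2 + 4/5·R1.
R3 ← R3 − 1·R1.
R4 ← R4 + 9/10·R1.
R2 ← R2 / (4/23).
R1 ← R1 − 5/23·R2.
R3 ← R3 − 157/230·R2.
R4 ← R4 + 175/46·R2.
R3 ← R3 / (-116/25).
R1 ← R1 + 1·R3.
R2 ← R2 − 48/5·R3.
R4 ← R4 − 34·R3.
R4 ← R4 / (38915/928).
R1 ← R1 + 3473/1856·R4.
R2 ← R2 − 3083/232·R4.
R3 ← R3 + 4633/1856·R4.
Reading off the reduced rows gives m = 5, n = 0, p = -4, q = 4.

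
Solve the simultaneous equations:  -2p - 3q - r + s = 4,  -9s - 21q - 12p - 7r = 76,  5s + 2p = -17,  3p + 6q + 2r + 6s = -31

Row-reduce:
R1 ← R1 / (-2).
R2 ← R2 + 12·R1.
R3 ← R3 − 2·R1.
R4 ← R4 − 3·R1.
R2 ← R2 / (-3).
R1 ← R1 − 3/2·R2.
R3 ← R3 + 3·R2.
R4 ← R4 − 3/2·R2.
R3 ← R3 / (21).
R1 ← R1 + 8·R3.
R2 ← R2 − 5·R3.
Row 4 reduces to 0 = 1, a contradiction. The system is inconsistent.

no solution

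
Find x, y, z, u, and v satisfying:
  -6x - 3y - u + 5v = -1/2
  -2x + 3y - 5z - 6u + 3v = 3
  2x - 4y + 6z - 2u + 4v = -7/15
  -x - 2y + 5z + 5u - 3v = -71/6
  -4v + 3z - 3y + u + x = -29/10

x = 2, y = -7/3, z = -14/5, u = 1/2, v = 1

Row-reduce the augmented matrix:
R1 ← R1 / (-6).
R2 ← R2 + 2·R1.
R3 ← R3 − 2·R1.
R4 ← R4 + 1·R1.
R5 ← R5 − 1·R1.
R2 ← R2 / (4).
R1 ← R1 − 1/2·R2.
R3 ← R3 + 5·R2.
R4 ← R4 + 3/2·R2.
R5 ← R5 + 7/2·R2.
R3 ← R3 / (-1/4).
R1 ← R1 − 5/8·R3.
R2 ← R2 + 5/4·R3.
R4 ← R4 − 25/8·R3.
R5 ← R5 + 11/8·R3.
R4 ← R4 / (-344/3).
R1 ← R1 + 68/3·R4.
R2 ← R2 − 137/3·R4.
R3 ← R3 − 113/3·R4.
R5 ← R5 − 143/3·R4.
R5 ← R5 / (-1931/344).
R1 ← R1 + 11/86·R5.
R2 ← R2 + 397/344·R5.
R3 ← R3 + 109/344·R5.
R4 ← R4 + 265/344·R5.
Reading off the reduced rows gives x = 2, y = -7/3, z = -14/5, u = 1/2, v = 1.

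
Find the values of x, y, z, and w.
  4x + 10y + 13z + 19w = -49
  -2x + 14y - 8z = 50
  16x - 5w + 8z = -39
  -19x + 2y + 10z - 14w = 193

x = -5, y = 4, z = 2, w = -5

Row-reduce the augmented matrix:
R1 ← R1 / (4).
R2 ← R2 + 2·R1.
R3 ← R3 − 16·R1.
R4 ← R4 + 19·R1.
R2 ← R2 / (19).
R1 ← R1 − 5/2·R2.
R3 ← R3 + 40·R2.
R4 ← R4 − 99/2·R2.
R3 ← R3 / (-896/19).
R1 ← R1 − 131/38·R3.
R2 ← R2 + 3/38·R3.
R4 ← R4 − 2875/38·R3.
R4 ← R4 / (-83087/1792).
R1 ← R1 + 1719/1792·R4.
R2 ← R2 − 1079/1792·R4.
R3 ← R3 − 1159/896·R4.
Reading off the reduced rows gives x = -5, y = 4, z = 2, w = -5.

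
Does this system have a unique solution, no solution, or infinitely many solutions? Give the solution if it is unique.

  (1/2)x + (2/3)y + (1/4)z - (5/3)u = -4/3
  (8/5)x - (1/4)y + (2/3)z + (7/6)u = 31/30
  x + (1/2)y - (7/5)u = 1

Row-reduce:
R1 ← R1 / (1/2).
R2 ← R2 − 8/5·R1.
R3 ← R3 − 1·R1.
R2 ← R2 / (-143/60).
R1 ← R1 − 4/3·R2.
R3 ← R3 + 5/6·R2.
R3 ← R3 / (-389/858).
R1 ← R1 − 365/858·R3.
R2 ← R2 − 8/143·R3.
Rank is 3 with 4 unknowns, leaving u free.

infinitely many solutions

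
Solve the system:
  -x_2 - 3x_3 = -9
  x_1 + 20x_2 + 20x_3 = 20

infinitely many solutions

Row-reduce:
Swap R1 and R2.
R2 ← R2 / (-1).
R1 ← R1 − 20·R2.
Rank is 2 with 3 unknowns, leaving x_3 free.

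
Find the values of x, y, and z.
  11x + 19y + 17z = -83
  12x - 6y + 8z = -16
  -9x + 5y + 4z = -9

Row-reduce the augmented matrix:
R1 ← R1 / (11).
R2 ← R2 − 12·R1.
R3 ← R3 + 9·R1.
R2 ← R2 / (-294/11).
R1 ← R1 − 19/11·R2.
R3 ← R3 − 226/11·R2.
R3 ← R3 / (1441/147).
R1 ← R1 − 127/147·R3.
R2 ← R2 − 58/147·R3.
Reading off the reduced rows gives x = -1, y = -2, z = -2.

x = -1, y = -2, z = -2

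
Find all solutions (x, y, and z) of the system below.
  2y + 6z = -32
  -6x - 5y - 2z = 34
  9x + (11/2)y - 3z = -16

no solution

Row-reduce:
Swap R1 and R2.
R1 ← R1 / (-6).
R3 ← R3 − 9·R1.
R2 ← R2 / (2).
R1 ← R1 − 5/6·R2.
R3 ← R3 + 2·R2.
Row 3 reduces to 0 = 3, a contradiction. The system is inconsistent.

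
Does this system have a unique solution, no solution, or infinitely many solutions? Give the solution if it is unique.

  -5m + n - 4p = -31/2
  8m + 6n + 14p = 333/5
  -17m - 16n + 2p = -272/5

m = 6/5, n = 5/2, p = 3

Row-reduce the augmented matrix:
R1 ← R1 / (-5).
R2 ← R2 − 8·R1.
R3 ← R3 + 17·R1.
R2 ← R2 / (38/5).
R1 ← R1 + 1/5·R2.
R3 ← R3 + 97/5·R2.
R3 ← R3 / (35).
R1 ← R1 − 1·R3.
R2 ← R2 − 1·R3.
Reading off the reduced rows gives m = 6/5, n = 5/2, p = 3.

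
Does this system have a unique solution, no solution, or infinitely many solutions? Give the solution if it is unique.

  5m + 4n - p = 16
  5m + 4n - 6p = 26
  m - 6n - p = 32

m = 6, n = -4, p = -2

Row-reduce the augmented matrix:
R1 ← R1 / (5).
R2 ← R2 − 5·R1.
R3 ← R3 − 1·R1.
Swap R2 and R3.
R2 ← R2 / (-34/5).
R1 ← R1 − 4/5·R2.
R3 ← R3 / (-5).
R1 ← R1 + 5/17·R3.
R2 ← R2 − 2/17·R3.
Reading off the reduced rows gives m = 6, n = -4, p = -2.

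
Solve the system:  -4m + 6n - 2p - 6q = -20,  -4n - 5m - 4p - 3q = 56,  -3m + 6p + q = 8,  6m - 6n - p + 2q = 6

m = -6, n = -6, p = -2, q = 2

Row-reduce the augmented matrix:
R1 ← R1 / (-4).
R2 ← R2 + 5·R1.
R3 ← R3 + 3·R1.
R4 ← R4 − 6·R1.
R2 ← R2 / (-23/2).
R1 ← R1 + 3/2·R2.
R3 ← R3 + 9/2·R2.
R4 ← R4 − 3·R2.
R3 ← R3 / (186/23).
R1 ← R1 − 16/23·R3.
R2 ← R2 − 3/23·R3.
R4 ← R4 + 101/23·R3.
R4 ← R4 / (-353/93).
R1 ← R1 − 55/93·R4.
R2 ← R2 + 14/31·R4.
R3 ← R3 − 43/93·R4.
Reading off the reduced rows gives m = -6, n = -6, p = -2, q = 2.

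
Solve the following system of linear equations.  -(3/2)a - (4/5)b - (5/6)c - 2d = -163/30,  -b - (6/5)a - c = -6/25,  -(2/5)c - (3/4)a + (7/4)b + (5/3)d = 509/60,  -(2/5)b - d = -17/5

Row-reduce the augmented matrix:
R1 ← R1 / (-3/2).
R2 ← R2 + 6/5·R1.
R3 ← R3 + 3/4·R1.
R2 ← R2 / (-9/25).
R1 ← R1 − 8/15·R2.
R3 ← R3 − 43/20·R2.
R4 ← R4 + 2/5·R2.
R3 ← R3 / (-533/270).
R1 ← R1 − 5/81·R3.
R2 ← R2 − 25/27·R3.
R4 ← R4 − 10/27·R3.
R4 ← R4 / (-775/1599).
R1 ← R1 − 19600/4797·R4.
R2 ← R2 − 2060/1599·R4.
R3 ← R3 + 3300/533·R4.
Reading off the reduced rows gives a = 1/5, b = 2, c = -2, d = 13/5.

a = 1/5, b = 2, c = -2, d = 13/5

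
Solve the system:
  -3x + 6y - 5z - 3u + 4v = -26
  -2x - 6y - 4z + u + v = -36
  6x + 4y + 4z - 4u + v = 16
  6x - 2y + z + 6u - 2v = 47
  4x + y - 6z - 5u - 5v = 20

Row-reduce the augmented matrix:
R1 ← R1 / (-3).
R2 ← R2 + 2·R1.
R3 ← R3 − 6·R1.
R4 ← R4 − 6·R1.
R5 ← R5 − 4·R1.
R2 ← R2 / (-10).
R1 ← R1 + 2·R2.
R3 ← R3 − 16·R2.
R4 ← R4 − 10·R2.
R5 ← R5 − 9·R2.
R3 ← R3 / (-106/15).
R1 ← R1 − 9/5·R3.
R2 ← R2 − 1/15·R3.
R4 ← R4 + 29/3·R3.
R5 ← R5 + 199/15·R3.
R4 ← R4 / (536/53).
R1 ← R1 + 49/53·R4.
R2 ← R2 + 37/106·R4.
R3 ← R3 − 39/53·R4.
R5 ← R5 − 367/106·R4.
R5 ← R5 / (-24815/2144).
R1 ← R1 − 233/1072·R5.
R2 ← R2 − 165/2144·R5.
R3 ← R3 + 623/1072·R5.
R4 ← R4 + 459/1072·R5.
Reading off the reduced rows gives x = 3, y = 4, z = 1, u = 4, v = -6.

x = 3, y = 4, z = 1, u = 4, v = -6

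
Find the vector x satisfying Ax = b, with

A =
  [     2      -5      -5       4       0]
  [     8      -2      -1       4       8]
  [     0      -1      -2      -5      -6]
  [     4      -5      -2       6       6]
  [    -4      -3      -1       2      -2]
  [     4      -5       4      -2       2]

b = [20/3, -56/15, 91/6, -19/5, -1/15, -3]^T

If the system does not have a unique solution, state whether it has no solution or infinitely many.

Row-reduce the augmented matrix:
R1 ← R1 / (2).
R2 ← R2 − 8·R1.
R4 ← R4 − 4·R1.
R5 ← R5 + 4·R1.
R6 ← R6 − 4·R1.
R2 ← R2 / (18).
R1 ← R1 + 5/2·R2.
R3 ← R3 + 1·R2.
R4 ← R4 − 5·R2.
R5 ← R5 + 13·R2.
R6 ← R6 − 5·R2.
R3 ← R3 / (-17/18).
R1 ← R1 − 5/36·R3.
R2 ← R2 − 19/18·R3.
R4 ← R4 − 49/18·R3.
R5 ← R5 − 49/18·R3.
R6 ← R6 − 157/18·R3.
R4 ← R4 / (-15).
R1 ← R1 + 1/2·R4.
R2 ← R2 + 7·R4.
R3 ← R3 − 6·R4.
R5 ← R5 + 15·R4.
R6 ← R6 + 59·R4.
Swap R5 and R6.
R5 ← R5 / (-868/255).
R1 ← R1 − 179/255·R5.
R2 ← R2 + 14/255·R5.
R3 ← R3 − 84/85·R5.
R4 ← R4 − 208/255·R5.
R6 reduces to 0 = 0, so the extra equation is consistent.
Reading off the reduced rows gives x_1 = -1/3, x_2 = -2/3, x_3 = -14/5, x_4 = -5/2, x_5 = 3/5.

x_1 = -1/3, x_2 = -2/3, x_3 = -14/5, x_4 = -5/2, x_5 = 3/5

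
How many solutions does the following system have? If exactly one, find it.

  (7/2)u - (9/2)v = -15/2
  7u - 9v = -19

no solution

Row-reduce:
R1 ← R1 / (7/2).
R2 ← R2 − 7·R1.
Row 2 reduces to 0 = -4, a contradiction. The system is inconsistent.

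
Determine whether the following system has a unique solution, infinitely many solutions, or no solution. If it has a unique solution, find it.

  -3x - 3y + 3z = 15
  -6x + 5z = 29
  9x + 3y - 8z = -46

no solution

Row-reduce:
R1 ← R1 / (-3).
R2 ← R2 + 6·R1.
R3 ← R3 − 9·R1.
R2 ← R2 / (6).
R1 ← R1 − 1·R2.
R3 ← R3 + 6·R2.
Row 3 reduces to 0 = -2, a contradiction. The system is inconsistent.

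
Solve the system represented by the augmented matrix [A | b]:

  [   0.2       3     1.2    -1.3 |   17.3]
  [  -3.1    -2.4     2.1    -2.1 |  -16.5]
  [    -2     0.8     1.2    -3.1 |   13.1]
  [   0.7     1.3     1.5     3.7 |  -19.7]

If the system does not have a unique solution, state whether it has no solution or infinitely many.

Row-reduce the augmented matrix:
R1 ← R1 / (1/5).
R2 ← R2 + 31/10·R1.
R3 ← R3 + 2·R1.
R4 ← R4 − 7/10·R1.
R2 ← R2 / (441/10).
R1 ← R1 − 15·R2.
R3 ← R3 − 154/5·R2.
R4 ← R4 + 46/5·R2.
R3 ← R3 / (-44/35).
R1 ← R1 + 51/49·R3.
R2 ← R2 − 23/49·R3.
R4 ← R4 − 793/490·R3.
R4 ← R4 / (53351/18480).
R1 ← R1 − 2831/1848·R4.
R2 ← R2 + 1319/1848·R4.
R3 ← R3 − 353/792·R4.
Reading off the reduced rows gives x_1 = 0, x_2 = 6, x_3 = -6, x_4 = -5.

x_1 = 0, x_2 = 6, x_3 = -6, x_4 = -5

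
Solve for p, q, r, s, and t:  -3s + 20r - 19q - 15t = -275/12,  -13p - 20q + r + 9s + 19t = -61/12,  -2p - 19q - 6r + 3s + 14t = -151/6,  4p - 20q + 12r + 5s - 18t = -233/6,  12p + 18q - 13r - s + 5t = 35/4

p = -1, q = 5/3, r = 1, s = 0, t = 3/4

Row-reduce the augmented matrix:
Swap R1 and R2.
R1 ← R1 / (-13).
R3 ← R3 + 2·R1.
R4 ← R4 − 4·R1.
R5 ← R5 − 12·R1.
R2 ← R2 / (-19).
R1 ← R1 − 20/13·R2.
R3 ← R3 + 207/13·R2.
R4 ← R4 + 340/13·R2.
R5 ← R5 + 6/13·R2.
R3 ← R3 / (-5660/247).
R1 ← R1 − 381/247·R3.
R2 ← R2 + 20/19·R3.
R4 ← R4 + 3760/247·R3.
R5 ← R5 + 3103/247·R3.
R4 ← R4 / (2591/283).
R1 ← R1 + 186/283·R4.
R2 ← R2 + 9/283·R4.
R3 ← R3 + 51/283·R4.
R5 ← R5 − 1448/283·R4.
R5 ← R5 / (723967/51820).
R1 ← R1 + 83029/51820·R5.
R2 ← R2 + 834/2591·R5.
R3 ← R3 + 60837/51820·R5.
R4 ← R4 + 2042/2591·R5.
Reading off the reduced rows gives p = -1, q = 5/3, r = 1, s = 0, t = 3/4.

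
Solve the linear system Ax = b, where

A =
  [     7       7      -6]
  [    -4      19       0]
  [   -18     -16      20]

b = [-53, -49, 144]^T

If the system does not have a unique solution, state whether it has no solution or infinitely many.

x_1 = -2, x_2 = -3, x_3 = 3

Row-reduce the augmented matrix:
R1 ← R1 / (7).
R2 ← R2 + 4·R1.
R3 ← R3 + 18·R1.
R2 ← R2 / (23).
R1 ← R1 − 1·R2.
R3 ← R3 − 2·R2.
R3 ← R3 / (112/23).
R1 ← R1 + 114/161·R3.
R2 ← R2 + 24/161·R3.
Reading off the reduced rows gives x_1 = -2, x_2 = -3, x_3 = 3.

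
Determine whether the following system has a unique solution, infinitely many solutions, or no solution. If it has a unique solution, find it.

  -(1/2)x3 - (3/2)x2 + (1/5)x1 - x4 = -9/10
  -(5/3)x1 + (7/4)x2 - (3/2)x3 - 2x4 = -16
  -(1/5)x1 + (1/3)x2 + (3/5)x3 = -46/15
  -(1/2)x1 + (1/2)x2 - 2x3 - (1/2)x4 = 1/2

x1 = 3, x2 = -2, x3 = -3, x4 = 6

Row-reduce the augmented matrix:
R1 ← R1 / (1/5).
R2 ← R2 + 5/3·R1.
R3 ← R3 + 1/5·R1.
R4 ← R4 + 1/2·R1.
R2 ← R2 / (-43/4).
R1 ← R1 + 15/2·R2.
R3 ← R3 + 7/6·R2.
R4 ← R4 + 13/4·R2.
R3 ← R3 / (2767/3870).
R1 ← R1 − 125/86·R3.
R2 ← R2 − 68/129·R3.
R4 ← R4 + 793/516·R3.
R4 ← R4 / (2131/5534).
R1 ← R1 − 5430/2767·R4.
R2 ← R2 − 2412/2767·R4.
R3 ← R3 − 470/2767·R4.
Reading off the reduced rows gives x1 = 3, x2 = -2, x3 = -3, x4 = 6.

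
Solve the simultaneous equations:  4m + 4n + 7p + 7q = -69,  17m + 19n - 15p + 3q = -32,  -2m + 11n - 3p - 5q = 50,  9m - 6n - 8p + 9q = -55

m = -6, n = 1, p = -4, q = -3

Row-reduce the augmented matrix:
R1 ← R1 / (4).
R2 ← R2 − 17·R1.
R3 ← R3 + 2·R1.
R4 ← R4 − 9·R1.
R2 ← R2 / (2).
R1 ← R1 − 1·R2.
R3 ← R3 − 13·R2.
R4 ← R4 + 15·R2.
R3 ← R3 / (2331/8).
R1 ← R1 − 193/8·R3.
R2 ← R2 + 179/8·R3.
R4 ← R4 + 2875/8·R3.
R4 ← R4 / (1741/333).
R1 ← R1 − 284/333·R4.
R2 ← R2 + 46/333·R4.
R3 ← R3 − 197/333·R4.
Reading off the reduced rows gives m = -6, n = 1, p = -4, q = -3.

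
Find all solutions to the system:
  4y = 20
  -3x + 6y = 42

x = -4, y = 5

Row-reduce the augmented matrix:
Swap R1 and R2.
R1 ← R1 / (-3).
R2 ← R2 / (4).
R1 ← R1 + 2·R2.
Reading off the reduced rows gives x = -4, y = 5.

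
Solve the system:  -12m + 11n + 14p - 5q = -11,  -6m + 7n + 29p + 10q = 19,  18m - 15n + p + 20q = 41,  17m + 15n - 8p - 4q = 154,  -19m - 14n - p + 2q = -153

Row-reduce the augmented matrix:
R1 ← R1 / (-12).
R2 ← R2 + 6·R1.
R3 ← R3 − 18·R1.
R4 ← R4 − 17·R1.
R5 ← R5 + 19·R1.
R2 ← R2 / (3/2).
R1 ← R1 + 11/12·R2.
R3 ← R3 − 3/2·R2.
R4 ← R4 − 367/12·R2.
R5 ← R5 + 377/12·R2.
Swap R3 and R4.
R3 ← R3 / (-7861/18).
R1 ← R1 − 221/18·R3.
R2 ← R2 − 44/3·R3.
R5 ← R5 − 7877/18·R3.
Swap R4 and R5.
R4 ← R4 / (41164/7861).
R1 ← R1 − 4551/7861·R4.
R2 ← R2 + 4701/7861·R4.
R3 ← R3 − 4787/7861·R4.
R5 reduces to 0 = 0, so the extra equation is consistent.
Reading off the reduced rows gives m = 4, n = 6, p = -1, q = 3.

m = 4, n = 6, p = -1, q = 3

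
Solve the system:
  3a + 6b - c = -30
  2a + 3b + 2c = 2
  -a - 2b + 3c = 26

Row-reduce the augmented matrix:
R1 ← R1 / (3).
R2 ← R2 − 2·R1.
R3 ← R3 + 1·R1.
R2 ← R2 / (-1).
R1 ← R1 − 2·R2.
R3 ← R3 / (8/3).
R1 ← R1 − 5·R3.
R2 ← R2 + 8/3·R3.
Reading off the reduced rows gives a = 4, b = -6, c = 6.

a = 4, b = -6, c = 6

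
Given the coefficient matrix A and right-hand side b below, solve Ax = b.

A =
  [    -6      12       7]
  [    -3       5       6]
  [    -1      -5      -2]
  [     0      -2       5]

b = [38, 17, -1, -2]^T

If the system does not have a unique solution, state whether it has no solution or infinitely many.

Row-reduce:
R1 ← R1 / (-6).
R2 ← R2 + 3·R1.
R3 ← R3 + 1·R1.
R2 ← R2 / (-1).
R1 ← R1 + 2·R2.
R3 ← R3 + 7·R2.
R4 ← R4 + 2·R2.
R3 ← R3 / (-62/3).
R1 ← R1 + 37/6·R3.
R2 ← R2 + 5/2·R3.
Row 4 reduces to 0 = 2, a contradiction. The system is inconsistent.

no solution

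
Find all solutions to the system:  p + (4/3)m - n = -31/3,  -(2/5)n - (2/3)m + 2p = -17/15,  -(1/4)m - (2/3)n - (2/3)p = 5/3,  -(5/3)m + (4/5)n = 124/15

no solution

Row-reduce:
R1 ← R1 / (4/3).
R2 ← R2 + 2/3·R1.
R3 ← R3 + 1/4·R1.
R4 ← R4 + 5/3·R1.
R2 ← R2 / (-9/10).
R1 ← R1 + 3/4·R2.
R3 ← R3 + 41/48·R2.
R4 ← R4 + 9/20·R2.
R3 ← R3 / (-77/27).
R1 ← R1 + 4/3·R3.
R2 ← R2 + 25/9·R3.
Row 4 reduces to 0 = -3/2, a contradiction. The system is inconsistent.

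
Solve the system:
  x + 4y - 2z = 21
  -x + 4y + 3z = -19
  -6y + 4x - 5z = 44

x = 5, y = 1, z = -6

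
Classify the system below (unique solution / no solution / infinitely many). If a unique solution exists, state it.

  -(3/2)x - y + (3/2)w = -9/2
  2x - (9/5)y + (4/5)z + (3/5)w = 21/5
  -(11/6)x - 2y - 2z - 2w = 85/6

infinitely many solutions

Row-reduce:
R1 ← R1 / (-3/2).
R2 ← R2 − 2·R1.
R3 ← R3 + 11/6·R1.
R2 ← R2 / (-47/15).
R1 ← R1 − 2/3·R2.
R3 ← R3 + 7/9·R2.
R3 ← R3 / (-310/141).
R1 ← R1 − 8/47·R3.
R2 ← R2 + 12/47·R3.
Rank is 3 with 4 unknowns, leaving w free.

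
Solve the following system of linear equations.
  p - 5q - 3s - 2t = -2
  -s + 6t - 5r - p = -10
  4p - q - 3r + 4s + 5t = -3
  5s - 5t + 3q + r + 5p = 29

Row-reduce:
R2 ← R2 + 1·R1.
R3 ← R3 − 4·R1.
R4 ← R4 − 5·R1.
R2 ← R2 / (-5).
R1 ← R1 + 5·R2.
R3 ← R3 − 19·R2.
R4 ← R4 − 28·R2.
R3 ← R3 / (-22).
R1 ← R1 − 5·R3.
R2 ← R2 − 1·R3.
R4 ← R4 + 27·R3.
R4 ← R4 / (-186/55).
R1 ← R1 − 13/11·R4.
R2 ← R2 − 46/55·R4.
R3 ← R3 + 2/55·R4.
Rank is 4 with 5 unknowns, leaving t free.

infinitely many solutions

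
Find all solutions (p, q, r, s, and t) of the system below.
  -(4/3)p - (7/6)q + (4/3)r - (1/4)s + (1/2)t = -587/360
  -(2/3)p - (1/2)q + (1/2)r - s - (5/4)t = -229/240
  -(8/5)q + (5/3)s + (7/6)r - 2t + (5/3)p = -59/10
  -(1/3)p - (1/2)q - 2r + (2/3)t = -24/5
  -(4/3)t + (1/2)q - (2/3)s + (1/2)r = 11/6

p = 12/5, q = 7/3, r = 2, s = -3, t = 7/4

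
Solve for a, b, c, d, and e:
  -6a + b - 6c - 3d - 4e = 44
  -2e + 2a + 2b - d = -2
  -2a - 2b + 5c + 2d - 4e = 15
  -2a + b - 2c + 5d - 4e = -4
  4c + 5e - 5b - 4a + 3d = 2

Row-reduce the augmented matrix:
R1 ← R1 / (-6).
R2 ← R2 − 2·R1.
R3 ← R3 + 2·R1.
R4 ← R4 + 2·R1.
R5 ← R5 + 4·R1.
R2 ← R2 / (7/3).
R1 ← R1 + 1/6·R2.
R3 ← R3 + 7/3·R2.
R4 ← R4 − 2/3·R2.
R5 ← R5 + 17/3·R2.
R3 ← R3 / (5).
R1 ← R1 − 6/7·R3.
R2 ← R2 + 6/7·R3.
R4 ← R4 − 4/7·R3.
R5 ← R5 − 22/7·R3.
R4 ← R4 / (226/35).
R1 ← R1 − 13/70·R4.
R2 ← R2 + 24/35·R4.
R3 ← R3 − 1/5·R4.
R5 ← R5 + 17/35·R4.
R5 ← R5 / (369/113).
R1 ← R1 − 168/113·R5.
R2 ← R2 + 290/113·R5.
R3 ← R3 + 132/113·R5.
R4 ← R4 + 18/113·R5.
Reading off the reduced rows gives a = -5, b = 0, c = 1, d = -4, e = -2.

a = -5, b = 0, c = 1, d = -4, e = -2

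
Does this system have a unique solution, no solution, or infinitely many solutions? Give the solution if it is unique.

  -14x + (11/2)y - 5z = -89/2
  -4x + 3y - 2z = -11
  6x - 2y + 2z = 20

Row-reduce:
R1 ← R1 / (-14).
R2 ← R2 + 4·R1.
R3 ← R3 − 6·R1.
R2 ← R2 / (10/7).
R1 ← R1 + 11/28·R2.
R3 ← R3 − 5/14·R2.
Row 3 reduces to 0 = 1/2, a contradiction. The system is inconsistent.

no solution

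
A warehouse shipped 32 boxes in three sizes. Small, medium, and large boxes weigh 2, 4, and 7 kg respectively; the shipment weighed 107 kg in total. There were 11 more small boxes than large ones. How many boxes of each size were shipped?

Let s = small boxes, m = medium boxes, l = large boxes.
  s + m + l = 32
  2s + 4m + 7l = 107
  s - l = 11
Row-reduce the augmented matrix:
R2 ← R2 − 2·R1.
R3 ← R3 − 1·R1.
R2 ← R2 / (2).
R1 ← R1 − 1·R2.
R3 ← R3 + 1·R2.
R3 ← R3 / (1/2).
R1 ← R1 + 3/2·R3.
R2 ← R2 − 5/2·R3.
Reading off the reduced rows gives s = 12, m = 19, l = 1.

small boxes: 12, medium boxes: 19, large boxes: 1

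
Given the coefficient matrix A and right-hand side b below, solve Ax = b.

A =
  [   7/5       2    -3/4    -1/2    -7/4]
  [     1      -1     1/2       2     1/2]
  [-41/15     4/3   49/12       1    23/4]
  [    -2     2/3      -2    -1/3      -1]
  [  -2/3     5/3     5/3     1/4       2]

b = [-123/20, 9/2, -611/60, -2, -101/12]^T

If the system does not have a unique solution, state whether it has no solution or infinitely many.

no solution

Row-reduce:
R1 ← R1 / (7/5).
R2 ← R2 − 1·R1.
R3 ← R3 + 41/15·R1.
R4 ← R4 + 2·R1.
R5 ← R5 + 2/3·R1.
R2 ← R2 / (-17/7).
R1 ← R1 − 10/7·R2.
R3 ← R3 − 110/21·R2.
R4 ← R4 − 74/21·R2.
R5 ← R5 − 55/21·R2.
R3 ← R3 / (165/34).
R1 ← R1 − 5/68·R3.
R2 ← R2 + 29/68·R3.
R4 ← R4 + 80/51·R3.
R5 ← R5 − 165/68·R3.
R4 ← R4 / (1195/297).
R1 ← R1 − 377/396·R4.
R2 ← R2 + 1033/1980·R4.
R3 ← R3 − 521/495·R4.
Row 5 reduces to 0 = -1/4, a contradiction. The system is inconsistent.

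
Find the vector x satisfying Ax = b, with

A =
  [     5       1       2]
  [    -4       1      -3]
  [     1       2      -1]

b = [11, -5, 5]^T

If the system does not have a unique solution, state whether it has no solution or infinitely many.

Row-reduce:
R1 ← R1 / (5).
R2 ← R2 + 4·R1.
R3 ← R3 − 1·R1.
R2 ← R2 / (9/5).
R1 ← R1 − 1/5·R2.
R3 ← R3 − 9/5·R2.
Row 3 reduces to 0 = -1, a contradiction. The system is inconsistent.

no solution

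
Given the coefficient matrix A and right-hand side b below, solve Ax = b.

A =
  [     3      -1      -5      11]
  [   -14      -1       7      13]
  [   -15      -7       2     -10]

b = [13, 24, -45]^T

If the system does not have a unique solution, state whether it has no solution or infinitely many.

infinitely many solutions

Row-reduce:
R1 ← R1 / (3).
R2 ← R2 + 14·R1.
R3 ← R3 + 15·R1.
R2 ← R2 / (-17/3).
R1 ← R1 + 1/3·R2.
R3 ← R3 + 12·R2.
R3 ← R3 / (197/17).
R1 ← R1 + 12/17·R3.
R2 ← R2 − 49/17·R3.
Rank is 3 with 4 unknowns, leaving x_4 free.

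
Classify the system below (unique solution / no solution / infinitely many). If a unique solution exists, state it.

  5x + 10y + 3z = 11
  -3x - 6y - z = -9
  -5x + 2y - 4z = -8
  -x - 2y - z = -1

Row-reduce the augmented matrix:
R1 ← R1 / (5).
R2 ← R2 + 3·R1.
R3 ← R3 + 5·R1.
R4 ← R4 + 1·R1.
Swap R2 and R3.
R2 ← R2 / (12).
R1 ← R1 − 2·R2.
R3 ← R3 / (4/5).
R1 ← R1 − 23/30·R3.
R2 ← R2 + 1/12·R3.
R4 ← R4 + 2/5·R3.
R4 reduces to 0 = 0, so the extra equation is consistent.
Reading off the reduced rows gives x = 4, y = 0, z = -3.

x = 4, y = 0, z = -3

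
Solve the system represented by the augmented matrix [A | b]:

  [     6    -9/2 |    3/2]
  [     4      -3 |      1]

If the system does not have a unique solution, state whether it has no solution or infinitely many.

Row-reduce:
R1 ← R1 / (6).
R2 ← R2 − 4·R1.
Rank is 1 with 2 unknowns, leaving x_2 free.

infinitely many solutions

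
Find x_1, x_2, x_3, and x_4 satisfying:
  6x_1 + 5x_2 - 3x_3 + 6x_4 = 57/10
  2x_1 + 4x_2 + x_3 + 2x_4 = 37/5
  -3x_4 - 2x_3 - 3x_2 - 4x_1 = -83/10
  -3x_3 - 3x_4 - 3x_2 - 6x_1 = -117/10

x_1 = 6/5, x_2 = 3/2, x_3 = 1, x_4 = -1

Row-reduce the augmented matrix:
R1 ← R1 / (6).
R2 ← R2 − 2·R1.
R3 ← R3 + 4·R1.
R4 ← R4 + 6·R1.
R2 ← R2 / (7/3).
R1 ← R1 − 5/6·R2.
R3 ← R3 − 1/3·R2.
R4 ← R4 − 2·R2.
R3 ← R3 / (-30/7).
R1 ← R1 + 17/14·R3.
R2 ← R2 − 6/7·R3.
R4 ← R4 + 54/7·R3.
R4 ← R4 / (6/5).
R1 ← R1 − 43/60·R4.
R2 ← R2 − 1/5·R4.
R3 ← R3 + 7/30·R4.
Reading off the reduced rows gives x_1 = 6/5, x_2 = 3/2, x_3 = 1, x_4 = -1.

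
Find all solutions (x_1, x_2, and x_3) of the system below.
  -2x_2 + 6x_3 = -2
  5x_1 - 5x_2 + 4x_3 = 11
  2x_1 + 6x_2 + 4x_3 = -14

Row-reduce the augmented matrix:
Swap R1 and R2.
R1 ← R1 / (5).
R3 ← R3 − 2·R1.
R2 ← R2 / (-2).
R1 ← R1 + 1·R2.
R3 ← R3 − 8·R2.
R3 ← R3 / (132/5).
R1 ← R1 + 11/5·R3.
R2 ← R2 + 3·R3.
Reading off the reduced rows gives x_1 = 1, x_2 = -2, x_3 = -1.

x_1 = 1, x_2 = -2, x_3 = -1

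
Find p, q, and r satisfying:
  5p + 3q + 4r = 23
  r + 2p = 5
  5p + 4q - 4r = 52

Row-reduce the augmented matrix:
R1 ← R1 / (5).
R2 ← R2 − 2·R1.
R3 ← R3 − 5·R1.
R2 ← R2 / (-6/5).
R1 ← R1 − 3/5·R2.
R3 ← R3 − 1·R2.
R3 ← R3 / (-17/2).
R1 ← R1 − 1/2·R3.
R2 ← R2 − 1/2·R3.
Reading off the reduced rows gives p = 4, q = 5, r = -3.

p = 4, q = 5, r = -3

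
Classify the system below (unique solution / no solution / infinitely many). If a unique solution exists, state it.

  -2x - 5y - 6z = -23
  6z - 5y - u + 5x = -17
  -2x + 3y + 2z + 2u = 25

Row-reduce:
R1 ← R1 / (-2).
R2 ← R2 − 5·R1.
R3 ← R3 + 2·R1.
R2 ← R2 / (-35/2).
R1 ← R1 − 5/2·R2.
R3 ← R3 − 8·R2.
R3 ← R3 / (136/35).
R1 ← R1 − 12/7·R3.
R2 ← R2 − 18/35·R3.
Rank is 3 with 4 unknowns, leaving u free.

infinitely many solutions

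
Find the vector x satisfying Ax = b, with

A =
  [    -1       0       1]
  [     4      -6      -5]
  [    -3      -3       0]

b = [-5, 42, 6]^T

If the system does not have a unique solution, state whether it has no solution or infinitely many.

x_1 = 1, x_2 = -3, x_3 = -4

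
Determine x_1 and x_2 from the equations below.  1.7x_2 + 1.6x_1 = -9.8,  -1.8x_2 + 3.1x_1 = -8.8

x_1 = -4, x_2 = -2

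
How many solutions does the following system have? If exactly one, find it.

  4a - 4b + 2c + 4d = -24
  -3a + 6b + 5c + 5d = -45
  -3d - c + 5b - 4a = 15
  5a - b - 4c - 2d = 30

a = 0, b = 0, c = -6, d = -3

Row-reduce the augmented matrix:
R1 ← R1 / (4).
R2 ← R2 + 3·R1.
R3 ← R3 + 4·R1.
R4 ← R4 − 5·R1.
R2 ← R2 / (3).
R1 ← R1 + 1·R2.
R3 ← R3 − 1·R2.
R4 ← R4 − 4·R2.
R3 ← R3 / (-7/6).
R1 ← R1 − 8/3·R3.
R2 ← R2 − 13/6·R3.
R4 ← R4 + 91/6·R3.
R4 ← R4 / (4).
R1 ← R1 + 1/7·R4.
R2 ← R2 + 3/7·R4.
R3 ← R3 − 10/7·R4.
Reading off the reduced rows gives a = 0, b = 0, c = -6, d = -3.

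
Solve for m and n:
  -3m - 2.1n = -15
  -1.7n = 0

Row-reduce the augmented matrix:
R1 ← R1 / (-3).
R2 ← R2 / (-17/10).
R1 ← R1 − 7/10·R2.
Reading off the reduced rows gives m = 5, n = 0.

m = 5, n = 0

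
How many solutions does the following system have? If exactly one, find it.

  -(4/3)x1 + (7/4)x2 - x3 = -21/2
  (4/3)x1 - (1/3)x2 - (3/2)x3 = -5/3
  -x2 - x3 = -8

x1 = 6, x2 = 2, x3 = 6

Row-reduce the augmented matrix:
R1 ← R1 / (-4/3).
R2 ← R2 − 4/3·R1.
R2 ← R2 / (17/12).
R1 ← R1 + 21/16·R2.
R3 ← R3 + 1·R2.
R3 ← R3 / (-47/17).
R1 ← R1 + 213/136·R3.
R2 ← R2 + 30/17·R3.
Reading off the reduced rows gives x1 = 6, x2 = 2, x3 = 6.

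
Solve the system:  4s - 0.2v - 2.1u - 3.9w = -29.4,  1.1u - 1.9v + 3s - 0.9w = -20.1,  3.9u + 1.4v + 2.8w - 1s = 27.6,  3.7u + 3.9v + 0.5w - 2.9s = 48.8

u = 4, v = 5, w = 0, s = -5

Row-reduce the augmented matrix:
R1 ← R1 / (-21/10).
R2 ← R2 − 11/10·R1.
R3 ← R3 − 39/10·R1.
R4 ← R4 − 37/10·R1.
R2 ← R2 / (-421/210).
R1 ← R1 − 2/21·R2.
R3 ← R3 − 36/35·R2.
R4 ← R4 − 149/42·R2.
R3 ← R3 / (-25061/4210).
R1 ← R1 − 723/421·R3.
R2 ← R2 − 618/421·R3.
R4 ← R4 + 24374/2105·R3.
R4 ← R4 / (-1109099/250610).
R1 ← R1 − 23710/25061·R4.
R2 ← R2 + 7810/25061·R4.
R3 ← R3 + 38070/25061·R4.
Reading off the reduced rows gives u = 4, v = 5, w = 0, s = -5.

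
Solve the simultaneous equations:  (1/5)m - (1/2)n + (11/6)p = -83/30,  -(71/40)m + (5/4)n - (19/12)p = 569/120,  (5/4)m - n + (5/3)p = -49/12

infinitely many solutions

Row-reduce:
R1 ← R1 / (1/5).
R2 ← R2 + 71/40·R1.
R3 ← R3 − 5/4·R1.
R2 ← R2 / (-51/16).
R1 ← R1 + 5/2·R2.
R3 ← R3 − 17/8·R2.
Rank is 2 with 3 unknowns, leaving p free.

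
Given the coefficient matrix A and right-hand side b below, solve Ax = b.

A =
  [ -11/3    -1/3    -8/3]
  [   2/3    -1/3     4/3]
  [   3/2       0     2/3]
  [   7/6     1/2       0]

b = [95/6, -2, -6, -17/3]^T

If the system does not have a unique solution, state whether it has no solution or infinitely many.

no solution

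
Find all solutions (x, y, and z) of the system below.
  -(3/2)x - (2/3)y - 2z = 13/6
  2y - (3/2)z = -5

infinitely many solutions

Row-reduce:
R1 ← R1 / (-3/2).
R2 ← R2 / (2).
R1 ← R1 − 4/9·R2.
Rank is 2 with 3 unknowns, leaving z free.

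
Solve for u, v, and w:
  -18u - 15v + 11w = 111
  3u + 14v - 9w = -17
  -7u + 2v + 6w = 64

u = -6, v = 2, w = 3

Row-reduce the augmented matrix:
R1 ← R1 / (-18).
R2 ← R2 − 3·R1.
R3 ← R3 + 7·R1.
R2 ← R2 / (23/2).
R1 ← R1 − 5/6·R2.
R3 ← R3 − 47/6·R2.
R3 ← R3 / (1367/207).
R1 ← R1 + 19/207·R3.
R2 ← R2 + 43/69·R3.
Reading off the reduced rows gives u = -6, v = 2, w = 3.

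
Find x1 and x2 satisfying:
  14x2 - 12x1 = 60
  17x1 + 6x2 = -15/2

x1 = -3/2, x2 = 3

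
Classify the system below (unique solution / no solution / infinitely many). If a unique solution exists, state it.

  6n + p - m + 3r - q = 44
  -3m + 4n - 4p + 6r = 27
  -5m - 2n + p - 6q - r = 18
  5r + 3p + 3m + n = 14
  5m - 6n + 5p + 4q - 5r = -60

m = 1, n = 6, p = 0, q = -6, r = 1

Row-reduce the augmented matrix:
R1 ← R1 / (-1).
R2 ← R2 + 3·R1.
R3 ← R3 + 5·R1.
R4 ← R4 − 3·R1.
R5 ← R5 − 5·R1.
R2 ← R2 / (-14).
R1 ← R1 + 6·R2.
R3 ← R3 + 32·R2.
R4 ← R4 − 19·R2.
R5 ← R5 − 24·R2.
R3 ← R3 / (12).
R1 ← R1 − 2·R3.
R2 ← R2 − 1/2·R3.
R4 ← R4 + 7/2·R3.
R5 ← R5 + 2·R3.
R4 ← R4 / (-205/168).
R1 ← R1 − 43/42·R4.
R2 ← R2 − 19/168·R4.
R3 ← R3 + 55/84·R4.
R5 ← R5 − 17/6·R4.
R5 ← R5 / (828/41).
R1 ← R1 − 242/41·R5.
R2 ← R2 − 52/41·R5.
R3 ← R3 + 191/41·R5.
R4 ← R4 + 244/41·R5.
Reading off the reduced rows gives m = 1, n = 6, p = 0, q = -6, r = 1.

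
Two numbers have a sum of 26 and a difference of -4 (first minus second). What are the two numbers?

Let x = first number, y = second number.
  x + y = 26
  x - y = -4
Row-reduce the augmented matrix:
R2 ← R2 − 1·R1.
R2 ← R2 / (-2).
R1 ← R1 − 1·R2.
Reading off the reduced rows gives x = 11, y = 15.

first number: 11, second number: 15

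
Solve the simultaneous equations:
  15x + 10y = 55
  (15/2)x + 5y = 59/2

Row-reduce:
R1 ← R1 / (15).
R2 ← R2 − 15/2·R1.
Row 2 reduces to 0 = 2, a contradiction. The system is inconsistent.

no solution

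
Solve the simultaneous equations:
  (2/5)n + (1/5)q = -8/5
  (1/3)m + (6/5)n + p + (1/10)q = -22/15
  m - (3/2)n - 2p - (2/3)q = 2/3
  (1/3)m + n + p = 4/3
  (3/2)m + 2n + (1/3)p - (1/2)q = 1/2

no solution

Row-reduce:
Swap R1 and R2.
R1 ← R1 / (1/3).
R3 ← R3 − 1·R1.
R4 ← R4 − 1/3·R1.
R5 ← R5 − 3/2·R1.
R2 ← R2 / (2/5).
R1 ← R1 − 18/5·R2.
R3 ← R3 + 51/10·R2.
R4 ← R4 + 1/5·R2.
R5 ← R5 + 17/5·R2.
R3 ← R3 / (-5).
R1 ← R1 − 3·R3.
R5 ← R5 + 25/6·R3.
Swap R4 and R5.
R4 ← R4 / (-41/72).
R1 ← R1 + 11/20·R4.
R2 ← R2 − 1/2·R4.
R3 ← R3 + 19/60·R4.
Row 5 reduces to 0 = 2, a contradiction. The system is inconsistent.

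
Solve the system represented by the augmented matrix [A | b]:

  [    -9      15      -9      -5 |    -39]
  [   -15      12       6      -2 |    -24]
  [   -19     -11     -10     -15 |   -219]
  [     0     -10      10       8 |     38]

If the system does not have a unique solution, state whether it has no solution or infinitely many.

x_1 = 4, x_2 = 3, x_3 = 2, x_4 = 6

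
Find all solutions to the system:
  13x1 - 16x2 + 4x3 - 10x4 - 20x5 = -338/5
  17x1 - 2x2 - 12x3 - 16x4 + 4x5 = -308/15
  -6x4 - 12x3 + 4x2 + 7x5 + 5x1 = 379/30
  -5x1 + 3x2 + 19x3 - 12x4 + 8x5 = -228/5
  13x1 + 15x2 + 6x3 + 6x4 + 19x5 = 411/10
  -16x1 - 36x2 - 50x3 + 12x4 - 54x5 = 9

x1 = 0, x2 = 1/3, x3 = -7/5, x4 = 8/3, x5 = 3/2

Row-reduce the augmented matrix:
R1 ← R1 / (13).
R2 ← R2 − 17·R1.
R3 ← R3 − 5·R1.
R4 ← R4 + 5·R1.
R5 ← R5 − 13·R1.
R6 ← R6 + 16·R1.
R2 ← R2 / (246/13).
R1 ← R1 + 16/13·R2.
R3 ← R3 − 132/13·R2.
R4 ← R4 + 41/13·R2.
R5 ← R5 − 31·R2.
R6 ← R6 + 724/13·R2.
R3 ← R3 / (-176/41).
R1 ← R1 + 100/123·R3.
R2 ← R2 + 112/123·R3.
R4 ← R4 − 53/3·R3.
R5 ← R5 − 3718/123·R3.
R6 ← R6 + 11782/123·R3.
R4 ← R4 / (-1237/66).
R1 ← R1 + 28/33·R4.
R2 ← R2 + 1/33·R4.
R3 ← R3 − 3/22·R4.
R5 ← R5 − 50/3·R4.
R6 ← R6 − 137/33·R4.
R5 ← R5 / (-213529/9896).
R1 ← R1 − 3663/4948·R5.
R2 ← R2 − 18905/9896·R5.
R3 ← R3 − 3373/9896·R5.
R4 ← R4 − 417/9896·R5.
R6 ← R6 − 213529/4948·R5.
R6 reduces to 0 = 0, so the extra equation is consistent.
Reading off the reduced rows gives x1 = 0, x2 = 1/3, x3 = -7/5, x4 = 8/3, x5 = 3/2.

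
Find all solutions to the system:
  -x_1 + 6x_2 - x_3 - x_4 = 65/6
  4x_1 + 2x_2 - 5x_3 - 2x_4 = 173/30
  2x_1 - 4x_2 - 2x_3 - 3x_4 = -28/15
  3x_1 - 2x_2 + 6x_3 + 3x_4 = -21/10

x_1 = 2/3, x_2 = 7/4, x_3 = 4/5, x_4 = -9/5

Row-reduce the augmented matrix:
R1 ← R1 / (-1).
R2 ← R2 − 4·R1.
R3 ← R3 − 2·R1.
R4 ← R4 − 3·R1.
R2 ← R2 / (26).
R1 ← R1 + 6·R2.
R3 ← R3 − 8·R2.
R4 ← R4 − 16·R2.
R3 ← R3 / (-16/13).
R1 ← R1 + 14/13·R3.
R2 ← R2 + 9/26·R3.
R4 ← R4 − 111/13·R3.
R4 ← R4 / (-291/16).
R1 ← R1 − 19/8·R4.
R2 ← R2 − 21/32·R4.
R3 ← R3 − 41/16·R4.
Reading off the reduced rows gives x_1 = 2/3, x_2 = 7/4, x_3 = 4/5, x_4 = -9/5.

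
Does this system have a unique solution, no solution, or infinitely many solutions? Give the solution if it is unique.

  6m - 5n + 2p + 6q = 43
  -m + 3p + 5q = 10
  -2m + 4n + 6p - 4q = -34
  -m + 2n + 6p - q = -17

m = 2, n = -3, p = -1, q = 3

Row-reduce the augmented matrix:
R1 ← R1 / (6).
R2 ← R2 + 1·R1.
R3 ← R3 + 2·R1.
R4 ← R4 + 1·R1.
R2 ← R2 / (-5/6).
R1 ← R1 + 5/6·R2.
R3 ← R3 − 7/3·R2.
R4 ← R4 − 7/6·R2.
R3 ← R3 / (16).
R1 ← R1 + 3·R3.
R2 ← R2 + 4·R3.
R4 ← R4 − 11·R3.
R4 ← R4 / (-71/40).
R1 ← R1 + 89/40·R4.
R2 ← R2 + 7/2·R4.
R3 ← R3 − 37/40·R4.
Reading off the reduced rows gives m = 2, n = -3, p = -1, q = 3.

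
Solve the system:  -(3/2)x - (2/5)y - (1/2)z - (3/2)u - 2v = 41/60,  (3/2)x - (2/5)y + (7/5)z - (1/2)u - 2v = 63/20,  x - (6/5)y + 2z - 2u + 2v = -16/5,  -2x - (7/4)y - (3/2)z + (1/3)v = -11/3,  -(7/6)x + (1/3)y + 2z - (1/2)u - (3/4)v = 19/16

x = 1/2, y = 1, z = 1/3, u = 1/3, v = -5/4

Row-reduce the augmented matrix:
R1 ← R1 / (-3/2).
R2 ← R2 − 3/2·R1.
R3 ← R3 − 1·R1.
R4 ← R4 + 2·R1.
R5 ← R5 + 7/6·R1.
R2 ← R2 / (-4/5).
R1 ← R1 − 4/15·R2.
R3 ← R3 + 22/15·R2.
R4 ← R4 + 73/60·R2.
R5 ← R5 − 29/45·R2.
R3 ← R3 / (1/60).
R1 ← R1 − 19/30·R3.
R2 ← R2 + 9/8·R3.
R4 ← R4 + 1057/480·R3.
R5 ← R5 − 1121/360·R3.
R4 ← R4 / (745/8).
R1 ← R1 + 25·R4.
R2 ← R2 − 95/2·R4.
R3 ← R3 − 40·R4.
R5 ← R5 + 251/2·R4.
R5 ← R5 / (-539753/8940).
R1 ← R1 + 7958/447·R5.
R2 ← R2 − 548/447·R5.
R3 ← R3 − 9872/447·R5.
R4 ← R4 − 25586/2235·R5.
Reading off the reduced rows gives x = 1/2, y = 1, z = 1/3, u = 1/3, v = -5/4.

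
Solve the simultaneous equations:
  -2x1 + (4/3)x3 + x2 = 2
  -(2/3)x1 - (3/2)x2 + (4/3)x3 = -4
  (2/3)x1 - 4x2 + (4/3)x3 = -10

infinitely many solutions

Row-reduce:
R1 ← R1 / (-2).
R2 ← R2 + 2/3·R1.
R3 ← R3 − 2/3·R1.
R2 ← R2 / (-11/6).
R1 ← R1 + 1/2·R2.
R3 ← R3 + 11/3·R2.
Rank is 2 with 3 unknowns, leaving x3 free.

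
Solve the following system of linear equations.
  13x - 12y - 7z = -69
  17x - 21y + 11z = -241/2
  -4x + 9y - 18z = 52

Row-reduce:
R1 ← R1 / (13).
R2 ← R2 − 17·R1.
R3 ← R3 + 4·R1.
R2 ← R2 / (-69/13).
R1 ← R1 + 12/13·R2.
R3 ← R3 − 69/13·R2.
Row 3 reduces to 0 = 1/2, a contradiction. The system is inconsistent.

no solution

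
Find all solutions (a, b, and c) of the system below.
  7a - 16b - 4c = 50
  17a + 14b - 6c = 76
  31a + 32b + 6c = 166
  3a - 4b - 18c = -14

a = 6, b = -1, c = 2

Row-reduce the augmented matrix:
R1 ← R1 / (7).
R2 ← R2 − 17·R1.
R3 ← R3 − 31·R1.
R4 ← R4 − 3·R1.
R2 ← R2 / (370/7).
R1 ← R1 + 16/7·R2.
R3 ← R3 − 720/7·R2.
R4 ← R4 − 20/7·R2.
R3 ← R3 / (610/37).
R1 ← R1 + 76/185·R3.
R2 ← R2 − 13/185·R3.
R4 ← R4 + 610/37·R3.
R4 reduces to 0 = 0, so the extra equation is consistent.
Reading off the reduced rows gives a = 6, b = -1, c = 2.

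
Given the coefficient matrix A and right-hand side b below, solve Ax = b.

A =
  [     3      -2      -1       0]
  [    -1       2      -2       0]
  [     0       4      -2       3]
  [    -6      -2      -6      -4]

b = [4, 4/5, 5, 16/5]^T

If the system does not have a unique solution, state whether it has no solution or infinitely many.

Row-reduce the augmented matrix:
R1 ← R1 / (3).
R2 ← R2 + 1·R1.
R4 ← R4 + 6·R1.
R2 ← R2 / (4/3).
R1 ← R1 + 2/3·R2.
R3 ← R3 − 4·R2.
R4 ← R4 + 6·R2.
R3 ← R3 / (5).
R1 ← R1 + 3/2·R3.
R2 ← R2 + 7/4·R3.
R4 ← R4 + 37/2·R3.
R4 ← R4 / (71/10).
R1 ← R1 − 9/10·R4.
R2 ← R2 − 21/20·R4.
R3 ← R3 − 3/5·R4.
Reading off the reduced rows gives x_1 = 0, x_2 = -6/5, x_3 = -8/5, x_4 = 11/5.

x_1 = 0, x_2 = -6/5, x_3 = -8/5, x_4 = 11/5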